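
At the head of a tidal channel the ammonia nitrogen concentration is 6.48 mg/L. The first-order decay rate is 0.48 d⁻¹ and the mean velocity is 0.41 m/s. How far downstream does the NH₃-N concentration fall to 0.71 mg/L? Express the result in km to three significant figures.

163 km

From C = C₀·e^(−kt), t = ln(C₀/C)/k = ln(6.48/0.71)/0.48 = 2.211/0.48 = 4.607 d.
Distance = v·t = 0.41 m/s × 3.98e+05 s = 1.632e+05 m = 163.2 km.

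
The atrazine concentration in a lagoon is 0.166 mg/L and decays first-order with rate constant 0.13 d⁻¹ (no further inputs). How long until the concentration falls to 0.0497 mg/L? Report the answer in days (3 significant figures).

9.28 d

t = ln(C₀/C)/k = ln(0.166/0.0497)/0.13 = 1.206/0.13 = 9.277 d.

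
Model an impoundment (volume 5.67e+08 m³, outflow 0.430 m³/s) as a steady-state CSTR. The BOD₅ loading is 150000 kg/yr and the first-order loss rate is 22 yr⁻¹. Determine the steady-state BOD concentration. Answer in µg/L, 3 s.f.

Outflow Q = 0.430 m³/s × 3.156e+07 s/yr = 1.357e+07 m³/yr.
Steady-state CSTR mass balance: W = Q·C + k·V·C, so C = W/(Q + kV).
Q + kV = 1.357e+07 + 22·5.67e+08 = 1.249e+10 m³/yr.
C = 150000/1.249e+10 = 1.201e-05 kg/m³ = 0.01201 mg/L = 12.01 µg/L.

12.0 µg/L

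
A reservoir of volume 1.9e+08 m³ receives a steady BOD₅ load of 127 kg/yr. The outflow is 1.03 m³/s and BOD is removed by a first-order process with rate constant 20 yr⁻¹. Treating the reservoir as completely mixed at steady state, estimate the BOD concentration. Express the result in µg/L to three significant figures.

Outflow Q = 1.03 m³/s × 3.156e+07 s/yr = 3.25e+07 m³/yr.
Steady-state CSTR mass balance: W = Q·C + k·V·C, so C = W/(Q + kV).
Q + kV = 3.25e+07 + 20·1.9e+08 = 3.833e+09 m³/yr.
C = 127/3.833e+09 = 3.314e-08 kg/m³ = 3.314e-05 mg/L = 0.03314 µg/L.

0.0331 µg/L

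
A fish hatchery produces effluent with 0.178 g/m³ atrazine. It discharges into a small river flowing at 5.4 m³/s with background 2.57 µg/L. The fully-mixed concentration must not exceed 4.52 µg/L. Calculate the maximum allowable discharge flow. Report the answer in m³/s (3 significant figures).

0.0607 m³/s

2.57 µg/L = 0.00257 mg/L.
4.52 µg/L = 0.00452 mg/L.
Mass balance at complete mixing: C_std·(Q_w + Q_r) = Q_w·C_e + Q_r·C_b.
Rearranging, Q_w = Q_r·(C_std − C_b)/(C_e − C_std) = 5.4·(0.00452 − 0.00257) / (0.178 − 0.00452) = 0.0607 m³/s.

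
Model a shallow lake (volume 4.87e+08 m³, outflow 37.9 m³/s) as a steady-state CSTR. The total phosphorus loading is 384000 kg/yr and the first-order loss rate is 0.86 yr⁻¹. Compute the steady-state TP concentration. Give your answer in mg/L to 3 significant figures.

0.238 mg/L

Outflow Q = 37.9 m³/s × 3.156e+07 s/yr = 1.196e+09 m³/yr.
Steady-state CSTR mass balance: W = Q·C + k·V·C, so C = W/(Q + kV).
Q + kV = 1.196e+09 + 0.86·4.87e+08 = 1.615e+09 m³/yr.
C = 384000/1.615e+09 = 0.0002378 kg/m³ = 0.2378 mg/L.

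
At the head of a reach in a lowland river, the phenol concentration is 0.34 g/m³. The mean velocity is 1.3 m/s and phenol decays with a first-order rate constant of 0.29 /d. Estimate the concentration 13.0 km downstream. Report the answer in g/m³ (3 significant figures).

0.329 g/m³

Travel time t = 13.0 km / 1.3 m/s = 1.3e+04/1.3 = 1e+04 s = 0.1157 d.
First-order decay: C = 0.34·exp(−0.29·0.1157) = 0.34·0.967 = 0.3288 g/m³.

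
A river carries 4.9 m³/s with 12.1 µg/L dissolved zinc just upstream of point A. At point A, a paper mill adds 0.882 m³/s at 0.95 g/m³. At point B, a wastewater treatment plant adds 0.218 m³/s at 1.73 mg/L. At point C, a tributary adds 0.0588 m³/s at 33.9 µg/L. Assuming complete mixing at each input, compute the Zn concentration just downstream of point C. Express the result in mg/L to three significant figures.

0.211 mg/L

12.1 µg/L = 0.0121 mg/L.
After input A: C = (4.9·0.0121 + 0.882·0.95) / 5.782 = 0.1552 mg/L.
After input B: C = (5.782·0.1552 + 0.218·1.73) / 6 = 0.2124 mg/L.
33.9 µg/L = 0.0339 mg/L.
After input C: C = (6·0.2124 + 0.0588·0.0339) / 6.059 = 0.2107 mg/L.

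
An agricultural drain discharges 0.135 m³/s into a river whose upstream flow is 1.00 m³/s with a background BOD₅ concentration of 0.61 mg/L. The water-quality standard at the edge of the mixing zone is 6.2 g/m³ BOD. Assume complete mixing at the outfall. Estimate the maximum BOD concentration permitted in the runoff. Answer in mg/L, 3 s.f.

Mass balance: 6.2·1.135 = 0.135·Cₑ + 1·0.61.
Cₑ = (7.037 − 0.61) / 0.135 = 47.61 mg/L.

47.6 mg/L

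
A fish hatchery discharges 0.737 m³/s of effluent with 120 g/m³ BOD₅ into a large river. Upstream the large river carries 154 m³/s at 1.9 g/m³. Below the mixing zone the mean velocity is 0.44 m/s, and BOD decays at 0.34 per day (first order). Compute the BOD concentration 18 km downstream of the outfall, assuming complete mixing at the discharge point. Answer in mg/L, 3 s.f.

2.10 mg/L

After complete mixing, C₀ = (0.737·120 + 154·1.9) / 154.7 = 2.463 mg/L.
Travel time t = 1.8e+04 m / 0.44 m/s = 4.091e+04 s = 0.4735 d.
C = 2.463·exp(−0.34·0.4735) = 2.463·0.8513 = 2.096 mg/L.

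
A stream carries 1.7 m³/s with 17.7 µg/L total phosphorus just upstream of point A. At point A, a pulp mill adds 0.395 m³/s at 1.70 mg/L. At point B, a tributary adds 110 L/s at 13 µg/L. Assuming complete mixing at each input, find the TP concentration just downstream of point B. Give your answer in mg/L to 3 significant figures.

0.319 mg/L

17.7 µg/L = 0.0177 mg/L.
After input A: C = (1.7·0.0177 + 0.395·1.7) / 2.095 = 0.3349 mg/L.
110 L/s = 0.11 m³/s.
13 µg/L = 0.013 mg/L.
After input B: C = (2.095·0.3349 + 0.11·0.013) / 2.205 = 0.3188 mg/L.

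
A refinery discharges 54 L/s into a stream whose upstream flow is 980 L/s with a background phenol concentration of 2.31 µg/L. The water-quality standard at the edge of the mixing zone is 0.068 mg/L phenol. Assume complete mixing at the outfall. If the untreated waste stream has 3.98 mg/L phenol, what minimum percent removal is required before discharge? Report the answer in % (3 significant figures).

54 L/s = 0.054 m³/s.
980 L/s = 0.98 m³/s.
2.31 µg/L = 0.00231 mg/L.
Mass balance: 0.068·1.034 = 0.054·Cₑ + 0.98·0.00231.
Cₑ = (0.07031 − 0.002264) / 0.054 = 1.26 mg/L.
Required removal = 1 − 1.26/3.98 = 68.34 %.

68.3 %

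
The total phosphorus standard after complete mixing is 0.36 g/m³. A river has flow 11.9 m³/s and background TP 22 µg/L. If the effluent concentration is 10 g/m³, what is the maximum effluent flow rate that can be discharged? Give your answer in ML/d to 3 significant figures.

22 µg/L = 0.022 mg/L.
Mass balance at complete mixing: C_std·(Q_w + Q_r) = Q_w·C_e + Q_r·C_b.
Rearranging, Q_w = Q_r·(C_std − C_b)/(C_e − C_std) = 11.9·(0.36 − 0.022) / (10 − 0.36) = 0.4172 m³/s.
= 36.05 ML/d.

36.0 ML/d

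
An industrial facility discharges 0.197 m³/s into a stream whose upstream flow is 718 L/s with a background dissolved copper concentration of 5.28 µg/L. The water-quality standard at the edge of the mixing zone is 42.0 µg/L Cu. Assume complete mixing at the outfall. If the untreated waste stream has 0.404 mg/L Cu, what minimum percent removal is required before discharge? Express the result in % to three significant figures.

56.5 %

718 L/s = 0.718 m³/s.
5.28 µg/L = 0.00528 mg/L.
42.0 µg/L = 0.042 mg/L.
Mass balance: 0.042·0.915 = 0.197·Cₑ + 0.718·0.00528.
Cₑ = (0.03843 − 0.003791) / 0.197 = 0.1758 mg/L.
Required removal = 1 − 0.1758/0.404 = 56.48 %.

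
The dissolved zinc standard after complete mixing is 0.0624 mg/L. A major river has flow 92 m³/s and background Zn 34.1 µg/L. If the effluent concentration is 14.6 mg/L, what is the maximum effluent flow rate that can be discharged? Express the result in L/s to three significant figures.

34.1 µg/L = 0.0341 mg/L.
Mass balance at complete mixing: C_std·(Q_w + Q_r) = Q_w·C_e + Q_r·C_b.
Rearranging, Q_w = Q_r·(C_std − C_b)/(C_e − C_std) = 92·(0.0624 − 0.0341) / (14.6 − 0.0624) = 0.1791 m³/s.
= 179.1 L/s.

179 L/s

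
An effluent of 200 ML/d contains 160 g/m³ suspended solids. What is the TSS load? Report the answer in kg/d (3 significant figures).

200 ML/d = 2.315 m³/s.
Mass flux = Q·C = 2.315 m³/s × 160 g/m³ = 370.4 g/s.
= 370.4 g/s × 86.4 = 3.2e+04 kg/d.

32000 kg/d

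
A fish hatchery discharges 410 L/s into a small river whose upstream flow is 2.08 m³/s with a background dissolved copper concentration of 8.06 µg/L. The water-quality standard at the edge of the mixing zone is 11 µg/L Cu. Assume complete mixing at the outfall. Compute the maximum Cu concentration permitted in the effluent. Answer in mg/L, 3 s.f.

0.0259 mg/L

410 L/s = 0.41 m³/s.
8.06 µg/L = 0.00806 mg/L.
11 µg/L = 0.011 mg/L.
Mass balance: 0.011·2.49 = 0.41·Cₑ + 2.08·0.00806.
Cₑ = (0.02739 − 0.01676) / 0.41 = 0.02592 mg/L.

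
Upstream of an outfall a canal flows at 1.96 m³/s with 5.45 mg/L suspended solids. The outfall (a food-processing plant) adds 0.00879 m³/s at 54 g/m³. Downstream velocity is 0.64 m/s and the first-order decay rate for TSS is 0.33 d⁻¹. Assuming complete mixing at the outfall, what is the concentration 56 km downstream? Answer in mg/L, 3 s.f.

After complete mixing, C₀ = (0.00879·54 + 1.96·5.45) / 1.969 = 5.667 mg/L.
Travel time t = 5.6e+04 m / 0.64 m/s = 8.75e+04 s = 1.013 d.
C = 5.667·exp(−0.33·1.013) = 5.667·0.7159 = 4.057 mg/L.

4.06 mg/L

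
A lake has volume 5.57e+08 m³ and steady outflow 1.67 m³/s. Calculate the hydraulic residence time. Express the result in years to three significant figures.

Q = 1.67 m³/s × 3.156e+07 s/yr = 5.27e+07 m³/yr.
Hydraulic residence time τ = V/Q = 5.57e+08/5.27e+07 = 10.57 yr.

10.6 yr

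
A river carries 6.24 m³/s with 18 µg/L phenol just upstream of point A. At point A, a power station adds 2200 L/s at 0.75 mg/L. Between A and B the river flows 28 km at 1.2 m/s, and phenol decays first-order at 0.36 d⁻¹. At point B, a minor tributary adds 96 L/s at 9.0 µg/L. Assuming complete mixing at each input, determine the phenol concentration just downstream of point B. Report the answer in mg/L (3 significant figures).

0.187 mg/L

18 µg/L = 0.018 mg/L.
2200 L/s = 2.2 m³/s.
After input A: C = (6.24·0.018 + 2.2·0.75) / 8.44 = 0.2088 mg/L.
Over the 28 km reach to input B (t = 2.333e+04 s = 0.2701 d), decay gives C = 0.2088·exp(−0.36·0.2701) = 0.1895 mg/L.
96 L/s = 0.096 m³/s.
9.0 µg/L = 0.009 mg/L.
After input B: C = (8.44·0.1895 + 0.096·0.009) / 8.536 = 0.1874 mg/L.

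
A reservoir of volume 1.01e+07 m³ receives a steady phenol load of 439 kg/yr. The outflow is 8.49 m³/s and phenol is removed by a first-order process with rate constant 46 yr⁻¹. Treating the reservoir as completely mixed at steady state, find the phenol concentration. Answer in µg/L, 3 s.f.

Outflow Q = 8.49 m³/s × 3.156e+07 s/yr = 2.679e+08 m³/yr.
Steady-state CSTR mass balance: W = Q·C + k·V·C, so C = W/(Q + kV).
Q + kV = 2.679e+08 + 46·1.01e+07 = 7.325e+08 m³/yr.
C = 439/7.325e+08 = 5.993e-07 kg/m³ = 0.0005993 mg/L = 0.5993 µg/L.

0.599 µg/L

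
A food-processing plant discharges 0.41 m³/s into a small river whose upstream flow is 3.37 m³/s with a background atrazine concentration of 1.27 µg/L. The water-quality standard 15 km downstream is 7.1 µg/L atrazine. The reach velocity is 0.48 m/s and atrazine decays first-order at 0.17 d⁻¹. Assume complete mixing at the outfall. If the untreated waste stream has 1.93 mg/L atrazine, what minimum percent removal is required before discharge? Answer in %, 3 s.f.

96.9 %

1.27 µg/L = 0.00127 mg/L.
7.1 µg/L = 0.0071 mg/L.
Travel time to the compliance point: t = 1.5e+04/0.48 = 3.125e+04 s = 0.3617 d; decay factor exp(−0.17·0.3617) = 0.9404.
So the concentration just after mixing may be at most 0.0071/0.9404 = 0.00755 mg/L.
Mass balance: 0.00755·3.78 = 0.41·Cₑ + 3.37·0.00127.
Cₑ = (0.02854 − 0.00428) / 0.41 = 0.05917 mg/L.
Required removal = 1 − 0.05917/1.93 = 96.93 %.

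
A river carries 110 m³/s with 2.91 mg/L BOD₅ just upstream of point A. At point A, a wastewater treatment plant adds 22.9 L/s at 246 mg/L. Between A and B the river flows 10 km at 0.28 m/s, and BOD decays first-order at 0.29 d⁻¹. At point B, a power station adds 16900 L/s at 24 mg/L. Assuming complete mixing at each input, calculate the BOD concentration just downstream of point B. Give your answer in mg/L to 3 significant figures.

22.9 L/s = 0.0229 m³/s.
After input A: C = (110·2.91 + 0.0229·246) / 110 = 2.961 mg/L.
Over the 10 km reach to input B (t = 3.571e+04 s = 0.4134 d), decay gives C = 2.961·exp(−0.29·0.4134) = 2.626 mg/L.
16900 L/s = 16.9 m³/s.
After input B: C = (110·2.626 + 16.9·24) / 126.9 = 5.472 mg/L.

5.47 mg/L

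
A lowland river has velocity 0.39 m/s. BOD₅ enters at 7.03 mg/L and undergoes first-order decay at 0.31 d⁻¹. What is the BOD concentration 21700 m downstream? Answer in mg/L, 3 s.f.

5.76 mg/L

Travel time t = 21700 m / 0.39 m/s = 2.17e+04/0.39 = 5.564e+04 s = 0.644 d.
First-order decay: C = 7.03·exp(−0.31·0.644) = 7.03·0.819 = 5.758 mg/L.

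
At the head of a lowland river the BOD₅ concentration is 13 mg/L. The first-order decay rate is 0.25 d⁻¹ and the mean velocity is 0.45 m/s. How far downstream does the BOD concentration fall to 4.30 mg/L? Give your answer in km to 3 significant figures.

From C = C₀·e^(−kt), t = ln(C₀/C)/k = ln(13/4.30)/0.25 = 1.106/0.25 = 4.425 d.
Distance = v·t = 0.45 m/s × 3.823e+05 s = 1.721e+05 m = 172.1 km.

172 km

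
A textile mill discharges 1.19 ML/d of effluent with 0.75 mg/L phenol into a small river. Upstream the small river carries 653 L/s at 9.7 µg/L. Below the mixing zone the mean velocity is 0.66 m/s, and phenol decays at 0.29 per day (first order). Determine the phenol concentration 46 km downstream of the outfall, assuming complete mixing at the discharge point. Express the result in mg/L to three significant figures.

1.19 ML/d = 0.01377 m³/s.
653 L/s = 0.653 m³/s.
9.7 µg/L = 0.0097 mg/L.
After complete mixing, C₀ = (0.01377·0.75 + 0.653·0.0097) / 0.6668 = 0.02499 mg/L.
Travel time t = 4.6e+04 m / 0.66 m/s = 6.97e+04 s = 0.8067 d.
C = 0.02499·exp(−0.29·0.8067) = 0.02499·0.7914 = 0.01978 mg/L.

0.0198 mg/L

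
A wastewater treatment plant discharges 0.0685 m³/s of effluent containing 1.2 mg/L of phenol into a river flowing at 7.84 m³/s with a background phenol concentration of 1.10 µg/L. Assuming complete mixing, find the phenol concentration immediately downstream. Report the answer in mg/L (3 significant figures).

0.0115 mg/L

1.10 µg/L = 0.0011 mg/L.
Flow-weighted mixing gives C = (0.0685·1.2 + 7.84·0.0011) / (0.0685 + 7.84) = 0.09082/7.909 = 0.01148 mg/L.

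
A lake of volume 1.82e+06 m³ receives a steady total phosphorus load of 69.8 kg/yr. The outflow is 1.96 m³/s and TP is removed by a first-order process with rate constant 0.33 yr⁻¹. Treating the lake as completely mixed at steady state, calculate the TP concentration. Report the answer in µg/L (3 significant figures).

Outflow Q = 1.96 m³/s × 3.156e+07 s/yr = 6.185e+07 m³/yr.
Steady-state CSTR mass balance: W = Q·C + k·V·C, so C = W/(Q + kV).
Q + kV = 6.185e+07 + 0.33·1.82e+06 = 6.245e+07 m³/yr.
C = 69.8/6.245e+07 = 1.118e-06 kg/m³ = 0.001118 mg/L = 1.118 µg/L.

1.12 µg/L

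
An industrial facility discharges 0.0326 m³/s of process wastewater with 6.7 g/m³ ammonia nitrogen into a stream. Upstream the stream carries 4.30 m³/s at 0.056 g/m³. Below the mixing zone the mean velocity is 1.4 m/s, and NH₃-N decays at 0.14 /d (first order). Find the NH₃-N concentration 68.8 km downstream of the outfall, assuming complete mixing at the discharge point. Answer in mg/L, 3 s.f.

0.0979 mg/L

After complete mixing, C₀ = (0.0326·6.7 + 4.3·0.056) / 4.333 = 0.106 mg/L.
Travel time t = 6.88e+04 m / 1.4 m/s = 4.914e+04 s = 0.5688 d.
C = 0.106·exp(−0.14·0.5688) = 0.106·0.9235 = 0.09788 mg/L.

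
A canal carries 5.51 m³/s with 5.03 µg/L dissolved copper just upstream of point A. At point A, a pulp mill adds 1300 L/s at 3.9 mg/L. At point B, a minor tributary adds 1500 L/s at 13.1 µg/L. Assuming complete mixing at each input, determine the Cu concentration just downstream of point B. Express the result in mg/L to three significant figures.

5.03 µg/L = 0.00503 mg/L.
1300 L/s = 1.3 m³/s.
After input A: C = (5.51·0.00503 + 1.3·3.9) / 6.81 = 0.7486 mg/L.
1500 L/s = 1.5 m³/s.
13.1 µg/L = 0.0131 mg/L.
After input B: C = (6.81·0.7486 + 1.5·0.0131) / 8.31 = 0.6158 mg/L.

0.616 mg/L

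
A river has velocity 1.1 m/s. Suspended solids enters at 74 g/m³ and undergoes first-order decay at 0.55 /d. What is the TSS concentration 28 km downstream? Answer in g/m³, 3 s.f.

62.9 g/m³

Travel time t = 28 km / 1.1 m/s = 2.8e+04/1.1 = 2.545e+04 s = 0.2946 d.
First-order decay: C = 74·exp(−0.55·0.2946) = 74·0.8504 = 62.93 g/m³.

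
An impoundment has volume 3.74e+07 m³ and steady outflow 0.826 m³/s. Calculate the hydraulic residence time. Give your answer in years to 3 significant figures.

1.43 yr

Q = 0.826 m³/s × 3.156e+07 s/yr = 2.607e+07 m³/yr.
Hydraulic residence time τ = V/Q = 3.74e+07/2.607e+07 = 1.435 yr.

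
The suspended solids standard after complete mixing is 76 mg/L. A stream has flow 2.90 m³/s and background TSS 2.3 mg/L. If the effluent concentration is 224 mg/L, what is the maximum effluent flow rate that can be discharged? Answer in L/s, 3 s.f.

Mass balance at complete mixing: C_std·(Q_w + Q_r) = Q_w·C_e + Q_r·C_b.
Rearranging, Q_w = Q_r·(C_std − C_b)/(C_e − C_std) = 2.90·(76 − 2.3) / (224 − 76) = 1.444 m³/s.
= 1444 L/s.

1440 L/s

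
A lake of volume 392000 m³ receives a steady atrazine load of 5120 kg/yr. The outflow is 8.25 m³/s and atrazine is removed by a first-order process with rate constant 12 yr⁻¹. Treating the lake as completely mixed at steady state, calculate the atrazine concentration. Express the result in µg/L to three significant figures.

Outflow Q = 8.25 m³/s × 3.156e+07 s/yr = 2.604e+08 m³/yr.
Steady-state CSTR mass balance: W = Q·C + k·V·C, so C = W/(Q + kV).
Q + kV = 2.604e+08 + 12·392000 = 2.651e+08 m³/yr.
C = 5120/2.651e+08 = 1.932e-05 kg/m³ = 0.01932 mg/L = 19.32 µg/L.

19.3 µg/L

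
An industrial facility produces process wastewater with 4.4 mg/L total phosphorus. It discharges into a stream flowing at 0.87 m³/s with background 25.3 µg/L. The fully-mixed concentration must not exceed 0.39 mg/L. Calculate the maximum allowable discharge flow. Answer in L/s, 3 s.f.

79.1 L/s

25.3 µg/L = 0.0253 mg/L.
Mass balance at complete mixing: C_std·(Q_w + Q_r) = Q_w·C_e + Q_r·C_b.
Rearranging, Q_w = Q_r·(C_std − C_b)/(C_e − C_std) = 0.87·(0.39 − 0.0253) / (4.4 − 0.39) = 0.07912 m³/s.
= 79.12 L/s.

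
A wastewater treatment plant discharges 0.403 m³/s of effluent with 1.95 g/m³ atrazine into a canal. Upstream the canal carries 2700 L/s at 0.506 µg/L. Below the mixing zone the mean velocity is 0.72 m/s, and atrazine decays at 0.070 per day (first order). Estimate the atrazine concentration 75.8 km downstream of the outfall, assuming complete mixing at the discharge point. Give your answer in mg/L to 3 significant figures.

0.233 mg/L

2700 L/s = 2.7 m³/s.
0.506 µg/L = 0.000506 mg/L.
After complete mixing, C₀ = (0.403·1.95 + 2.7·0.000506) / 3.103 = 0.2537 mg/L.
Travel time t = 7.58e+04 m / 0.72 m/s = 1.053e+05 s = 1.218 d.
C = 0.2537·exp(−0.070·1.218) = 0.2537·0.9182 = 0.233 mg/L.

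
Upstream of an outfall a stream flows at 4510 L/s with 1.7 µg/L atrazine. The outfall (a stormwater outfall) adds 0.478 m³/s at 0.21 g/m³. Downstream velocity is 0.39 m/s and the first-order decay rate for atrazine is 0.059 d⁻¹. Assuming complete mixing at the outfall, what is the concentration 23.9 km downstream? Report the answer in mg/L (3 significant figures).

4510 L/s = 4.51 m³/s.
1.7 µg/L = 0.0017 mg/L.
After complete mixing, C₀ = (0.478·0.21 + 4.51·0.0017) / 4.988 = 0.02166 mg/L.
Travel time t = 2.39e+04 m / 0.39 m/s = 6.128e+04 s = 0.7093 d.
C = 0.02166·exp(−0.059·0.7093) = 0.02166·0.959 = 0.02077 mg/L.

0.0208 mg/L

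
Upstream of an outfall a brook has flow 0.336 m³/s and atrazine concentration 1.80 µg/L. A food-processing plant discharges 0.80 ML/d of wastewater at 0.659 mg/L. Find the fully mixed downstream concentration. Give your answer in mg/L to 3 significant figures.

0.0194 mg/L

0.80 ML/d = 0.009259 m³/s.
1.80 µg/L = 0.0018 mg/L.
Conservation of mass across the mixing zone: C = (0.009259·0.659 + 0.336·0.0018) / (0.009259 + 0.336) = 0.006707/0.3453 = 0.01942 mg/L.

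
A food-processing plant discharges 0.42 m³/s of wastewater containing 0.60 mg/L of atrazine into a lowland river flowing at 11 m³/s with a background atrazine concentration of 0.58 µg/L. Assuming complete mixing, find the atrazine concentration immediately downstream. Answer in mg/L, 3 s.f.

0.0226 mg/L

0.58 µg/L = 0.00058 mg/L.
Conservation of mass across the mixing zone: C = (0.42·0.6 + 11·0.00058) / (0.42 + 11) = 0.2584/11.42 = 0.02263 mg/L.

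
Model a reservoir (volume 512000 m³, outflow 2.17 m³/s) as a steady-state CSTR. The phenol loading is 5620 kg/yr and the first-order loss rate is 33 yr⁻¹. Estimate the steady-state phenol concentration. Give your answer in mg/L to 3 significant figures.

Outflow Q = 2.17 m³/s × 3.156e+07 s/yr = 6.848e+07 m³/yr.
Steady-state CSTR mass balance: W = Q·C + k·V·C, so C = W/(Q + kV).
Q + kV = 6.848e+07 + 33·512000 = 8.538e+07 m³/yr.
C = 5620/8.538e+07 = 6.583e-05 kg/m³ = 0.06583 mg/L.

0.0658 mg/L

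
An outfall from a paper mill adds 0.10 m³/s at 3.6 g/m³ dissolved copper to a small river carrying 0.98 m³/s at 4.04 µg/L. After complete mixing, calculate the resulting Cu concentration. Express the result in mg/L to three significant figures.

4.04 µg/L = 0.00404 mg/L.
By mass balance at complete mixing, C = (0.1·3.6 + 0.98·0.00404) / (0.1 + 0.98) = 0.364/1.08 = 0.337 mg/L.

0.337 mg/L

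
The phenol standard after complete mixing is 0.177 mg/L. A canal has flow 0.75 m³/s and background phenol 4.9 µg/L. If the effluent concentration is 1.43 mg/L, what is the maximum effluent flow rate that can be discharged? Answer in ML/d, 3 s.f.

4.9 µg/L = 0.0049 mg/L.
Mass balance at complete mixing: C_std·(Q_w + Q_r) = Q_w·C_e + Q_r·C_b.
Rearranging, Q_w = Q_r·(C_std − C_b)/(C_e − C_std) = 0.75·(0.177 − 0.0049) / (1.43 − 0.177) = 0.103 m³/s.
= 8.9 ML/d.

8.90 ML/d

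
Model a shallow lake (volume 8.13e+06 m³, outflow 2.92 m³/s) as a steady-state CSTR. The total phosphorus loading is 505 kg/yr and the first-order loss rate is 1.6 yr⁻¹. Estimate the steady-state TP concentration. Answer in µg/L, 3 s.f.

Outflow Q = 2.92 m³/s × 3.156e+07 s/yr = 9.215e+07 m³/yr.
Steady-state CSTR mass balance: W = Q·C + k·V·C, so C = W/(Q + kV).
Q + kV = 9.215e+07 + 1.6·8.13e+06 = 1.052e+08 m³/yr.
C = 505/1.052e+08 = 4.802e-06 kg/m³ = 0.004802 mg/L = 4.802 µg/L.

4.80 µg/L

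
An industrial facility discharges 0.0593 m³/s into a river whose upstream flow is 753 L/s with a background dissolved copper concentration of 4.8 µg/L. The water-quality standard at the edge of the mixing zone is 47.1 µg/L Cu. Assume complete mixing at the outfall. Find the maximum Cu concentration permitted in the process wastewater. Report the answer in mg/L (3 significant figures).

753 L/s = 0.753 m³/s.
4.8 µg/L = 0.0048 mg/L.
47.1 µg/L = 0.0471 mg/L.
Mass balance: 0.0471·0.8123 = 0.0593·Cₑ + 0.753·0.0048.
Cₑ = (0.03826 − 0.003614) / 0.0593 = 0.5842 mg/L.

0.584 mg/L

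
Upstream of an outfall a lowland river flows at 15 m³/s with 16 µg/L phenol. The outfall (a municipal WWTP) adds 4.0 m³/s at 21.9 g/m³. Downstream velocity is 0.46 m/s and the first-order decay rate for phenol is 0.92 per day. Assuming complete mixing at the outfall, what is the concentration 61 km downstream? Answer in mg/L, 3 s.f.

1.13 mg/L

16 µg/L = 0.016 mg/L.
After complete mixing, C₀ = (4·21.9 + 15·0.016) / 19 = 4.623 mg/L.
Travel time t = 6.1e+04 m / 0.46 m/s = 1.326e+05 s = 1.535 d.
C = 4.623·exp(−0.92·1.535) = 4.623·0.2436 = 1.126 mg/L.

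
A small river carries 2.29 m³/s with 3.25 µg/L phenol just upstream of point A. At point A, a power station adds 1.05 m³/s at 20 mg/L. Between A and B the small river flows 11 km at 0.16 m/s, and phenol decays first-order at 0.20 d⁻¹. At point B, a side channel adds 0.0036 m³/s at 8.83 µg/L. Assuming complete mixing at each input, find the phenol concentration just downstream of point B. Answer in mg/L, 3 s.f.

3.25 µg/L = 0.00325 mg/L.
After input A: C = (2.29·0.00325 + 1.05·20) / 3.34 = 6.29 mg/L.
Over the 11 km reach to input B (t = 6.875e+04 s = 0.7957 d), decay gives C = 6.29·exp(−0.20·0.7957) = 5.364 mg/L.
8.83 µg/L = 0.00883 mg/L.
After input B: C = (3.34·5.364 + 0.0036·0.00883) / 3.344 = 5.359 mg/L.

5.36 mg/L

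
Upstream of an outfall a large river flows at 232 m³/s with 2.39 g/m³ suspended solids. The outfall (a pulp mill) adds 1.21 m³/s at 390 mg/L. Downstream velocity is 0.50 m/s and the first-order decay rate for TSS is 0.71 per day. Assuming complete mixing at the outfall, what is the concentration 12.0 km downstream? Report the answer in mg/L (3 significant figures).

3.61 mg/L

After complete mixing, C₀ = (1.21·390 + 232·2.39) / 233.2 = 4.401 mg/L.
Travel time t = 1.2e+04 m / 0.50 m/s = 2.4e+04 s = 0.2778 d.
C = 4.401·exp(−0.71·0.2778) = 4.401·0.821 = 3.613 mg/L.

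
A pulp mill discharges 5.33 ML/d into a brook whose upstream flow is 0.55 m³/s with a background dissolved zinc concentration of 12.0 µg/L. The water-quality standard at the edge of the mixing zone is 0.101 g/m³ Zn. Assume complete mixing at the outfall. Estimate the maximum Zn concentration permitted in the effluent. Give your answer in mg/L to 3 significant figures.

0.894 mg/L

5.33 ML/d = 0.06169 m³/s.
12.0 µg/L = 0.012 mg/L.
Mass balance: 0.101·0.6117 = 0.06169·Cₑ + 0.55·0.012.
Cₑ = (0.06178 − 0.0066) / 0.06169 = 0.8945 mg/L.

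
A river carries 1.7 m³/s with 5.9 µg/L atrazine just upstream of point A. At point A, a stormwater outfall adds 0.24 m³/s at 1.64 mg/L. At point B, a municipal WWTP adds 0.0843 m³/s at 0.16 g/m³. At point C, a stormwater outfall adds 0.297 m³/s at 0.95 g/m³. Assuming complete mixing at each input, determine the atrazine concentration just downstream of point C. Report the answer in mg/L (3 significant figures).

5.9 µg/L = 0.0059 mg/L.
After input A: C = (1.7·0.0059 + 0.24·1.64) / 1.94 = 0.2081 mg/L.
After input B: C = (1.94·0.2081 + 0.0843·0.16) / 2.024 = 0.2061 mg/L.
After input C: C = (2.024·0.2061 + 0.297·0.95) / 2.321 = 0.3012 mg/L.

0.301 mg/L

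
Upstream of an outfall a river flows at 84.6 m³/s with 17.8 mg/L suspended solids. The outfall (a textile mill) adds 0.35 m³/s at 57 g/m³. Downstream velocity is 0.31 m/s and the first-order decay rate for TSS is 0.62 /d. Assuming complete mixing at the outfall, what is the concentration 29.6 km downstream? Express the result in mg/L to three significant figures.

After complete mixing, C₀ = (0.35·57 + 84.6·17.8) / 84.95 = 17.96 mg/L.
Travel time t = 2.96e+04 m / 0.31 m/s = 9.548e+04 s = 1.105 d.
C = 17.96·exp(−0.62·1.105) = 17.96·0.504 = 9.053 mg/L.

9.05 mg/L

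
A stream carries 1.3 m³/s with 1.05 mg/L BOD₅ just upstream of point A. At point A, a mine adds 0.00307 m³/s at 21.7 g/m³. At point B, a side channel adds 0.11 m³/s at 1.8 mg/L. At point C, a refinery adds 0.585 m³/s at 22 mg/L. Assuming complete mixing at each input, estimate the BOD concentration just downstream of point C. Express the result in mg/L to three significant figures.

7.26 mg/L

After input A: C = (1.3·1.05 + 0.00307·21.7) / 1.303 = 1.099 mg/L.
After input B: C = (1.303·1.099 + 0.11·1.8) / 1.413 = 1.153 mg/L.
After input C: C = (1.413·1.153 + 0.585·22) / 1.998 = 7.257 mg/L.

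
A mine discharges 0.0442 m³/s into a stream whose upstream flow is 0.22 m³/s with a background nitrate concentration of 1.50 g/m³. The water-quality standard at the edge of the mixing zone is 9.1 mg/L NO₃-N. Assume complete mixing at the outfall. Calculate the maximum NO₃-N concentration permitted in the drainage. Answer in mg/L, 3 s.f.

46.9 mg/L

Mass balance: 9.1·0.2642 = 0.0442·Cₑ + 0.22·1.5.
Cₑ = (2.404 − 0.33) / 0.0442 = 46.93 mg/L.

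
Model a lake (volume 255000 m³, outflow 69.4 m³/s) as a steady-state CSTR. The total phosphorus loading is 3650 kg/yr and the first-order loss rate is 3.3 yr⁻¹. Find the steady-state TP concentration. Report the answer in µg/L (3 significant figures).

1.67 µg/L

Outflow Q = 69.4 m³/s × 3.156e+07 s/yr = 2.19e+09 m³/yr.
Steady-state CSTR mass balance: W = Q·C + k·V·C, so C = W/(Q + kV).
Q + kV = 2.19e+09 + 3.3·255000 = 2.191e+09 m³/yr.
C = 3650/2.191e+09 = 1.666e-06 kg/m³ = 0.001666 mg/L = 1.666 µg/L.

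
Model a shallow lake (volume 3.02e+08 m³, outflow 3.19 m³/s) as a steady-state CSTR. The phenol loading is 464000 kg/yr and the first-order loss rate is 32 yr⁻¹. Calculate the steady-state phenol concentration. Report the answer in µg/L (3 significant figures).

47.5 µg/L

Outflow Q = 3.19 m³/s × 3.156e+07 s/yr = 1.007e+08 m³/yr.
Steady-state CSTR mass balance: W = Q·C + k·V·C, so C = W/(Q + kV).
Q + kV = 1.007e+08 + 32·3.02e+08 = 9.765e+09 m³/yr.
C = 464000/9.765e+09 = 4.752e-05 kg/m³ = 0.04752 mg/L = 47.52 µg/L.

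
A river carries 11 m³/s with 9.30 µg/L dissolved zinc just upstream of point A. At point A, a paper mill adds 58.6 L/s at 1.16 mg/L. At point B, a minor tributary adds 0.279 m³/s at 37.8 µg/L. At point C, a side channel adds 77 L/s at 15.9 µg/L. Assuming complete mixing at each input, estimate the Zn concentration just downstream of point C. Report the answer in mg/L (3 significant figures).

0.0159 mg/L

9.30 µg/L = 0.0093 mg/L.
58.6 L/s = 0.0586 m³/s.
After input A: C = (11·0.0093 + 0.0586·1.16) / 11.06 = 0.0154 mg/L.
37.8 µg/L = 0.0378 mg/L.
After input B: C = (11.06·0.0154 + 0.279·0.0378) / 11.34 = 0.01595 mg/L.
77 L/s = 0.077 m³/s.
15.9 µg/L = 0.0159 mg/L.
After input C: C = (11.34·0.01595 + 0.077·0.0159) / 11.41 = 0.01595 mg/L.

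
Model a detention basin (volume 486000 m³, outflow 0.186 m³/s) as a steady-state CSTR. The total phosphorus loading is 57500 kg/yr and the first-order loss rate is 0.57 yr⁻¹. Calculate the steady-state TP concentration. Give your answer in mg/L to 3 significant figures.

Outflow Q = 0.186 m³/s × 3.156e+07 s/yr = 5.87e+06 m³/yr.
Steady-state CSTR mass balance: W = Q·C + k·V·C, so C = W/(Q + kV).
Q + kV = 5.87e+06 + 0.57·486000 = 6.147e+06 m³/yr.
C = 57500/6.147e+06 = 0.009355 kg/m³ = 9.355 mg/L.

9.35 mg/L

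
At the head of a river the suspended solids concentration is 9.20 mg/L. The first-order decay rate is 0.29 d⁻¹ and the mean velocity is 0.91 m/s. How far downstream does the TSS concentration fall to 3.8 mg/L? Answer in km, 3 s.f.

240 km

From C = C₀·e^(−kt), t = ln(C₀/C)/k = ln(9.20/3.8)/0.29 = 0.8842/0.29 = 3.049 d.
Distance = v·t = 0.91 m/s × 2.634e+05 s = 2.397e+05 m = 239.7 km.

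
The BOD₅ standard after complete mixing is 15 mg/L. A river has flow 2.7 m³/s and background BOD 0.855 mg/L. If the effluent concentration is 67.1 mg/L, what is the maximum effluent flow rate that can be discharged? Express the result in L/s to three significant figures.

733 L/s

Mass balance at complete mixing: C_std·(Q_w + Q_r) = Q_w·C_e + Q_r·C_b.
Rearranging, Q_w = Q_r·(C_std − C_b)/(C_e − C_std) = 2.7·(15 − 0.855) / (67.1 − 15) = 0.733 m³/s.
= 733 L/s.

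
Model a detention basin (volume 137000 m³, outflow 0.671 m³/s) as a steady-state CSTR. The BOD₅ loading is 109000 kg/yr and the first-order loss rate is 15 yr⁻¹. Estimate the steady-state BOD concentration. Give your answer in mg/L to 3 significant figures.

4.69 mg/L

Outflow Q = 0.671 m³/s × 3.156e+07 s/yr = 2.118e+07 m³/yr.
Steady-state CSTR mass balance: W = Q·C + k·V·C, so C = W/(Q + kV).
Q + kV = 2.118e+07 + 15·137000 = 2.323e+07 m³/yr.
C = 109000/2.323e+07 = 0.004692 kg/m³ = 4.692 mg/L.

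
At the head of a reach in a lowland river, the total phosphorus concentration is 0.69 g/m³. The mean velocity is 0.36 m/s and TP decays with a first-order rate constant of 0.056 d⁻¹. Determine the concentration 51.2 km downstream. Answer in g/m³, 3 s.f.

0.629 g/m³

Travel time t = 51.2 km / 0.36 m/s = 5.12e+04/0.36 = 1.422e+05 s = 1.646 d.
First-order decay: C = 0.69·exp(−0.056·1.646) = 0.69·0.9119 = 0.6292 g/m³.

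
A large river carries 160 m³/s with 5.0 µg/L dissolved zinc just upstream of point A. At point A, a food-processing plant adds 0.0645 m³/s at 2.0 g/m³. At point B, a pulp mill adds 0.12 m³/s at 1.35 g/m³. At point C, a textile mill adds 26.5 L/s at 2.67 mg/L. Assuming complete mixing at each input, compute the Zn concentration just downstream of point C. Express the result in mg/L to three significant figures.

5.0 µg/L = 0.005 mg/L.
After input A: C = (160·0.005 + 0.0645·2) / 160.1 = 0.005804 mg/L.
After input B: C = (160.1·0.005804 + 0.12·1.35) / 160.2 = 0.006811 mg/L.
26.5 L/s = 0.0265 m³/s.
After input C: C = (160.2·0.006811 + 0.0265·2.67) / 160.2 = 0.007251 mg/L.

0.00725 mg/L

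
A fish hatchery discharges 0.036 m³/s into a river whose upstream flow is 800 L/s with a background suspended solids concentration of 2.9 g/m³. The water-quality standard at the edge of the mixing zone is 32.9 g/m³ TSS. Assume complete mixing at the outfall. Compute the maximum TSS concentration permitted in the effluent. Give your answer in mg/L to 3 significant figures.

700 mg/L

800 L/s = 0.8 m³/s.
Mass balance: 32.9·0.836 = 0.036·Cₑ + 0.8·2.9.
Cₑ = (27.5 − 2.32) / 0.036 = 699.6 mg/L.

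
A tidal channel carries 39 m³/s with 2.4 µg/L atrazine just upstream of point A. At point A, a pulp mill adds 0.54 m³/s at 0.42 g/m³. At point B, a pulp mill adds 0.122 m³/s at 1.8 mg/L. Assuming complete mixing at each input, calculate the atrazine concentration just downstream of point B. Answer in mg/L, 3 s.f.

2.4 µg/L = 0.0024 mg/L.
After input A: C = (39·0.0024 + 0.54·0.42) / 39.54 = 0.008103 mg/L.
After input B: C = (39.54·0.008103 + 0.122·1.8) / 39.66 = 0.01362 mg/L.

0.0136 mg/L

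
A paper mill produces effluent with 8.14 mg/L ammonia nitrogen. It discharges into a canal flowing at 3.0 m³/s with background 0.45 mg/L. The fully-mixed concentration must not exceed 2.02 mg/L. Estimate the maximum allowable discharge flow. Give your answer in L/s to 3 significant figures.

Mass balance at complete mixing: C_std·(Q_w + Q_r) = Q_w·C_e + Q_r·C_b.
Rearranging, Q_w = Q_r·(C_std − C_b)/(C_e − C_std) = 3.0·(2.02 − 0.45) / (8.14 − 2.02) = 0.7696 m³/s.
= 769.6 L/s.

770 L/s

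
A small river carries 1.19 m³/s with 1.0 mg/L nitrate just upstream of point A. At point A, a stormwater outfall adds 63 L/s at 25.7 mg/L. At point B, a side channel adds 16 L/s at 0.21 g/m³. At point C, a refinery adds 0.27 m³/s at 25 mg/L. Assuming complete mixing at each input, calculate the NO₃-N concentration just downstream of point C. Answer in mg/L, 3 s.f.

63 L/s = 0.063 m³/s.
After input A: C = (1.19·1 + 0.063·25.7) / 1.253 = 2.242 mg/L.
16 L/s = 0.016 m³/s.
After input B: C = (1.253·2.242 + 0.016·0.21) / 1.269 = 2.216 mg/L.
After input C: C = (1.269·2.216 + 0.27·25) / 1.539 = 6.213 mg/L.

6.21 mg/L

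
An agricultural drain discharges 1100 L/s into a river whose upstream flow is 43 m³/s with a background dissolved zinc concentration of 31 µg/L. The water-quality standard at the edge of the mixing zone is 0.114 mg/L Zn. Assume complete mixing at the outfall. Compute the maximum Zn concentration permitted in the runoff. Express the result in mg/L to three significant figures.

3.36 mg/L

1100 L/s = 1.1 m³/s.
31 µg/L = 0.031 mg/L.
Mass balance: 0.114·44.1 = 1.1·Cₑ + 43·0.031.
Cₑ = (5.027 − 1.333) / 1.1 = 3.359 mg/L.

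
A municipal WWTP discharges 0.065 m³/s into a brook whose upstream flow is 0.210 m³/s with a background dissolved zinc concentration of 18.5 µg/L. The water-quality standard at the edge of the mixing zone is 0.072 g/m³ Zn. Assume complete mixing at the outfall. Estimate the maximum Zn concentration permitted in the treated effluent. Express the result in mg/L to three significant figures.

18.5 µg/L = 0.0185 mg/L.
Mass balance: 0.072·0.275 = 0.065·Cₑ + 0.21·0.0185.
Cₑ = (0.0198 − 0.003885) / 0.065 = 0.2448 mg/L.

0.245 mg/L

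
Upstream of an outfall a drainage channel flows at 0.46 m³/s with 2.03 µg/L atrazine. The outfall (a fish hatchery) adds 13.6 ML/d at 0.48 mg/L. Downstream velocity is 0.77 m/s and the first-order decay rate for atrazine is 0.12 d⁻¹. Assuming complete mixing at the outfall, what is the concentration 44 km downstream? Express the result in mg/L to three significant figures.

13.6 ML/d = 0.1574 m³/s.
2.03 µg/L = 0.00203 mg/L.
After complete mixing, C₀ = (0.1574·0.48 + 0.46·0.00203) / 0.6174 = 0.1239 mg/L.
Travel time t = 4.4e+04 m / 0.77 m/s = 5.714e+04 s = 0.6614 d.
C = 0.1239·exp(−0.12·0.6614) = 0.1239·0.9237 = 0.1144 mg/L.

0.114 mg/L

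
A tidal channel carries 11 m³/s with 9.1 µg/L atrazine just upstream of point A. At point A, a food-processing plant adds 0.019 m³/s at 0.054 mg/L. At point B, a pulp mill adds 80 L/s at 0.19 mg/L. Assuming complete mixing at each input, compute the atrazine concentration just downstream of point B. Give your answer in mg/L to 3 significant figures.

9.1 µg/L = 0.0091 mg/L.
After input A: C = (11·0.0091 + 0.019·0.054) / 11.02 = 0.009177 mg/L.
80 L/s = 0.08 m³/s.
After input B: C = (11.02·0.009177 + 0.08·0.19) / 11.1 = 0.01048 mg/L.

0.0105 mg/L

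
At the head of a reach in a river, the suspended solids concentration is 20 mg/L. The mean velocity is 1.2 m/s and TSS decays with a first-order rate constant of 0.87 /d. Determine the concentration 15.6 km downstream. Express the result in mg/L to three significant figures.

Travel time t = 15.6 km / 1.2 m/s = 1.56e+04/1.2 = 1.3e+04 s = 0.1505 d.
First-order decay: C = 20·exp(−0.87·0.1505) = 20·0.8773 = 17.55 mg/L.

17.5 mg/L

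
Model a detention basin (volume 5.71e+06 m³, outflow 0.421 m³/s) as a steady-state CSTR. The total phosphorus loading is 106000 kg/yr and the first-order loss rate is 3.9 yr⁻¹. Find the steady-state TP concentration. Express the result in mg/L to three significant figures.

Outflow Q = 0.421 m³/s × 3.156e+07 s/yr = 1.329e+07 m³/yr.
Steady-state CSTR mass balance: W = Q·C + k·V·C, so C = W/(Q + kV).
Q + kV = 1.329e+07 + 3.9·5.71e+06 = 3.555e+07 m³/yr.
C = 106000/3.555e+07 = 0.002981 kg/m³ = 2.981 mg/L.

2.98 mg/L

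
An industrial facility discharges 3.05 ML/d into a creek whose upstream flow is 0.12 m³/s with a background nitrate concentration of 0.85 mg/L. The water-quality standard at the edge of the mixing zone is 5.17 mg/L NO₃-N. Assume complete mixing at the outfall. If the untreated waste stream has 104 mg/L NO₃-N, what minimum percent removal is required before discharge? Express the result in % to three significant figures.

80.9 %

3.05 ML/d = 0.0353 m³/s.
Mass balance: 5.17·0.1553 = 0.0353·Cₑ + 0.12·0.85.
Cₑ = (0.8029 − 0.102) / 0.0353 = 19.86 mg/L.
Required removal = 1 − 19.86/104 = 80.91 %.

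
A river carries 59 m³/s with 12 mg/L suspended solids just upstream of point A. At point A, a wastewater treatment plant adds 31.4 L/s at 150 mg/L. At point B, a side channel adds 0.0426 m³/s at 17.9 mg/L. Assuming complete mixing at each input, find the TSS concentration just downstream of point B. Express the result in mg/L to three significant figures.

12.1 mg/L

31.4 L/s = 0.0314 m³/s.
After input A: C = (59·12 + 0.0314·150) / 59.03 = 12.07 mg/L.
After input B: C = (59.03·12.07 + 0.0426·17.9) / 59.07 = 12.08 mg/L.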